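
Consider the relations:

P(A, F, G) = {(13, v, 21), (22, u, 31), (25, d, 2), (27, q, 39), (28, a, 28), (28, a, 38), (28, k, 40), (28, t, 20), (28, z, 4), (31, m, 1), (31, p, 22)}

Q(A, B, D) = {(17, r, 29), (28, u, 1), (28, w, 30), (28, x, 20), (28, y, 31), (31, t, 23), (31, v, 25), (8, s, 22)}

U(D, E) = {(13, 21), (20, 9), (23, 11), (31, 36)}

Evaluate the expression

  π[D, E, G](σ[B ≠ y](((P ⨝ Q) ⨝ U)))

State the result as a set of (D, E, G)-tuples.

P ⋈ Q (natural join on A): {(28, a, 28, u, 1), (28, a, 28, w, 30), (28, a, 28, x, 20), (28, a, 28, y, 31), (28, a, 38, u, 1), (28, a, 38, w, 30), (28, a, 38, x, 20), (28, a, 38, y, 31), (28, k, 40, u, 1), (28, k, 40, w, 30), (28, k, 40, x, 20), (28, k, 40, y, 31), (28, t, 20, u, 1), (28, t, 20, w, 30), (28, t, 20, x, 20), (28, t, 20, y, 31), (28, z, 4, u, 1), (28, z, 4, w, 30), (28, z, 4, x, 20), (28, z, 4, y, 31), (31, m, 1, t, 23), (31, m, 1, v, 25), (31, p, 22, t, 23), (31, p, 22, v, 25)}
(P ⨝ Q) ⋈ U (natural join on D): {(28, a, 28, x, 20, 9), (28, a, 28, y, 31, 36), (28, a, 38, x, 20, 9), (28, a, 38, y, 31, 36), (28, k, 40, x, 20, 9), (28, k, 40, y, 31, 36), (28, t, 20, x, 20, 9), (28, t, 20, y, 31, 36), (28, z, 4, x, 20, 9), (28, z, 4, y, 31, 36), (31, m, 1, t, 23, 11), (31, p, 22, t, 23, 11)}
Selection B ≠ y: {(28, a, 28, x, 20, 9), (28, a, 38, x, 20, 9), (28, k, 40, x, 20, 9), (28, t, 20, x, 20, 9), (28, z, 4, x, 20, 9), (31, m, 1, t, 23, 11), (31, p, 22, t, 23, 11)}
π_{D, E, G} gives {(20, 9, 20), (20, 9, 28), (20, 9, 38), (20, 9, 4), (20, 9, 40), (23, 11, 1), (23, 11, 22)}.

{(20, 9, 20), (20, 9, 28), (20, 9, 38), (20, 9, 4), (20, 9, 40), (23, 11, 1), (23, 11, 22)}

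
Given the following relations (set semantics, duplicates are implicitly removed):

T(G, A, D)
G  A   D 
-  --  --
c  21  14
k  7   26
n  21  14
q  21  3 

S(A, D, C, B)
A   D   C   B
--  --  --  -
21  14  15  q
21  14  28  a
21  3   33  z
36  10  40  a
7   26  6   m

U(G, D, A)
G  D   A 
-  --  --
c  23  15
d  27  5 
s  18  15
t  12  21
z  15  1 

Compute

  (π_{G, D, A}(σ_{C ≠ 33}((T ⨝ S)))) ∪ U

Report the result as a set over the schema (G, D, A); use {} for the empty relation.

{(c, 14, 21), (c, 23, 15), (d, 27, 5), (k, 26, 7), (n, 14, 21), (s, 18, 15), (t, 12, 21), (z, 15, 1)}

Joining T and S on A, D yields {(c, 21, 14, 15, q), (c, 21, 14, 28, a), (k, 7, 26, 6, m), (n, 21, 14, 15, q), (n, 21, 14, 28, a), (q, 21, 3, 33, z)}.
Apply σ_{C ≠ 33}; surviving tuples: {(c, 21, 14, 15, q), (c, 21, 14, 28, a), (k, 7, 26, 6, m), (n, 21, 14, 15, q), (n, 21, 14, 28, a)}
π_{G, D, A} gives {(c, 14, 21), (k, 26, 7), (n, 14, 21)} (2 duplicate(s) eliminated).
Taking the union: {(c, 14, 21), (c, 23, 15), (d, 27, 5), (k, 26, 7), (n, 14, 21), (s, 18, 15), (t, 12, 21), (z, 15, 1)}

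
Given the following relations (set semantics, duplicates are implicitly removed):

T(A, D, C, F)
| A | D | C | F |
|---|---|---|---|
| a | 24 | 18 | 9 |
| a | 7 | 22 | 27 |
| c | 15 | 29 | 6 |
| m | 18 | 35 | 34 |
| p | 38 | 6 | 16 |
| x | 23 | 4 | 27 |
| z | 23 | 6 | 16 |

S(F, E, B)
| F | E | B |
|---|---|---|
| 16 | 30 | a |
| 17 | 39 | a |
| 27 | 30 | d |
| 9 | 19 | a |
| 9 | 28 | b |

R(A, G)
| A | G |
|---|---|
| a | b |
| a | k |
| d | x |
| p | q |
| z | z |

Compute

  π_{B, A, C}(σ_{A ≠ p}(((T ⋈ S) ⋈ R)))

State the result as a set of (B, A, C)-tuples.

T ⋈ S (natural join on F): {(a, 24, 18, 9, 19, a), (a, 24, 18, 9, 28, b), (a, 7, 22, 27, 30, d), (p, 38, 6, 16, 30, a), (x, 23, 4, 27, 30, d), (z, 23, 6, 16, 30, a)}
(T ⋈ S) ⋈ R (natural join on A): {(a, 24, 18, 9, 19, a, b), (a, 24, 18, 9, 19, a, k), (a, 24, 18, 9, 28, b, b), (a, 24, 18, 9, 28, b, k), (a, 7, 22, 27, 30, d, b), (a, 7, 22, 27, 30, d, k), (p, 38, 6, 16, 30, a, q), (z, 23, 6, 16, 30, a, z)}
Selection A ≠ p: {(a, 24, 18, 9, 19, a, b), (a, 24, 18, 9, 19, a, k), (a, 24, 18, 9, 28, b, b), (a, 24, 18, 9, 28, b, k), (a, 7, 22, 27, 30, d, b), (a, 7, 22, 27, 30, d, k), (z, 23, 6, 16, 30, a, z)}
π[B, A, C]: project onto (B, A, C) (3 duplicate(s) eliminated) → {(a, a, 18), (a, z, 6), (b, a, 18), (d, a, 22)}

{(a, a, 18), (a, z, 6), (b, a, 18), (d, a, 22)}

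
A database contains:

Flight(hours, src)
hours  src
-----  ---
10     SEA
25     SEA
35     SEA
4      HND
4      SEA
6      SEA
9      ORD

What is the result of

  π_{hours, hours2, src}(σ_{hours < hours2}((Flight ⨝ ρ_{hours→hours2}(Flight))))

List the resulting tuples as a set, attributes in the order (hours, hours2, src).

{(10, 25, SEA), (10, 35, SEA), (25, 35, SEA), (4, 10, SEA), (4, 25, SEA), (4, 35, SEA), (4, 6, SEA), (6, 10, SEA), (6, 25, SEA), (6, 35, SEA)}

ρ[hours→hours2]: schema becomes (hours2, src); tuples unchanged.
Natural join on src: {(10, SEA, 10), (10, SEA, 25), (10, SEA, 35), (10, SEA, 4), (10, SEA, 6), (25, SEA, 10), (25, SEA, 25), (25, SEA, 35), (25, SEA, 4), (25, SEA, 6), (35, SEA, 10), (35, SEA, 25), (35, SEA, 35), (35, SEA, 4), (35, SEA, 6), (4, HND, 4), (4, SEA, 10), (4, SEA, 25), (4, SEA, 35), (4, SEA, 4), (4, SEA, 6), (6, SEA, 10), (6, SEA, 25), (6, SEA, 35), (6, SEA, 4), (6, SEA, 6), (9, ORD, 9)}
Filtering on hours < hours2 leaves {(10, SEA, 25), (10, SEA, 35), (25, SEA, 35), (4, SEA, 10), (4, SEA, 25), (4, SEA, 35), (4, SEA, 6), (6, SEA, 10), (6, SEA, 25), (6, SEA, 35)}.
Projecting to hours, hours2, src: {(10, 25, SEA), (10, 35, SEA), (25, 35, SEA), (4, 10, SEA), (4, 25, SEA), (4, 35, SEA), (4, 6, SEA), (6, 10, SEA), (6, 25, SEA), (6, 35, SEA)}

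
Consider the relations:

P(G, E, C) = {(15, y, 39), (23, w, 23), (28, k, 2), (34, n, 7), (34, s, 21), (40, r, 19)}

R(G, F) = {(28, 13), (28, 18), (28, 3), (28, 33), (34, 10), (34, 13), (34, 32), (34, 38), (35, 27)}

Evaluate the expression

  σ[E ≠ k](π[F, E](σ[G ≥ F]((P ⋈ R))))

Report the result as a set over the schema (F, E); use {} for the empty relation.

{(10, n), (10, s), (13, n), (13, s), (32, n), (32, s)}

Natural join on G: {(28, k, 2, 13), (28, k, 2, 18), (28, k, 2, 3), (28, k, 2, 33), (34, n, 7, 10), (34, n, 7, 13), (34, n, 7, 32), (34, n, 7, 38), (34, s, 21, 10), (34, s, 21, 13), (34, s, 21, 32), (34, s, 21, 38)}
σ[G ≥ F]: keep tuples satisfying G ≥ F → {(28, k, 2, 13), (28, k, 2, 18), (28, k, 2, 3), (34, n, 7, 10), (34, n, 7, 13), (34, n, 7, 32), (34, s, 21, 10), (34, s, 21, 13), (34, s, 21, 32)}
Keep only column(s) F, E: {(10, n), (10, s), (13, k), (13, n), (13, s), (18, k), (3, k), (32, n), (32, s)}
σ[E ≠ k]: keep tuples satisfying E ≠ k → {(10, n), (10, s), (13, n), (13, s), (32, n), (32, s)}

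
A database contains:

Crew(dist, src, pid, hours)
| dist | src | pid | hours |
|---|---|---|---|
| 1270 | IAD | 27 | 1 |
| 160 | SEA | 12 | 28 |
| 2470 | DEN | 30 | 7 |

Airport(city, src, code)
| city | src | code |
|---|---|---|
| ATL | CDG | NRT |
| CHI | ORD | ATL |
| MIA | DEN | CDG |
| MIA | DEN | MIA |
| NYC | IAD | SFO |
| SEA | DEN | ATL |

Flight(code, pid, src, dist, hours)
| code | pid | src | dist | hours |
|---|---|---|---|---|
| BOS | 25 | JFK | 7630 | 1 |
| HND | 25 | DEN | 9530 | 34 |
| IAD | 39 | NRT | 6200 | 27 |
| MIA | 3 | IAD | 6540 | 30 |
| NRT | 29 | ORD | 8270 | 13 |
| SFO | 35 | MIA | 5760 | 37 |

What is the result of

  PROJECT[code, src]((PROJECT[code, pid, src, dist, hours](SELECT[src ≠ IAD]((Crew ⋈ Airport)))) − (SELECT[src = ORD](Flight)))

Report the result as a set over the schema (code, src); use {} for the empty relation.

Natural join on src: {(1270, IAD, 27, 1, NYC, SFO), (2470, DEN, 30, 7, MIA, CDG), (2470, DEN, 30, 7, MIA, MIA), (2470, DEN, 30, 7, SEA, ATL)}
Selection src ≠ IAD: {(2470, DEN, 30, 7, MIA, CDG), (2470, DEN, 30, 7, MIA, MIA), (2470, DEN, 30, 7, SEA, ATL)}
π[code, pid, src, dist, hours]: project onto (code, pid, src, dist, hours) → {(ATL, 30, DEN, 2470, 7), (CDG, 30, DEN, 2470, 7), (MIA, 30, DEN, 2470, 7)}
Selection src = ORD: {(NRT, 29, ORD, 8270, 13)}
Set difference of the two operands is {(ATL, 30, DEN, 2470, 7), (CDG, 30, DEN, 2470, 7), (MIA, 30, DEN, 2470, 7)}.
π[code, src]: project onto (code, src) → {(ATL, DEN), (CDG, DEN), (MIA, DEN)}

{(ATL, DEN), (CDG, DEN), (MIA, DEN)}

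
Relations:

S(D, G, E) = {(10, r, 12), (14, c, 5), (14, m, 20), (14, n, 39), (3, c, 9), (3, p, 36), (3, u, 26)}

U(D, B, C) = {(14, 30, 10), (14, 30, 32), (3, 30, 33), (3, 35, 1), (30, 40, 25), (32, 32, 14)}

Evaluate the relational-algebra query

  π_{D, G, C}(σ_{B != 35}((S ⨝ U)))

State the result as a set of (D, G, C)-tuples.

Natural join on D: {(14, c, 5, 30, 10), (14, c, 5, 30, 32), (14, m, 20, 30, 10), (14, m, 20, 30, 32), (14, n, 39, 30, 10), (14, n, 39, 30, 32), (3, c, 9, 30, 33), (3, c, 9, 35, 1), (3, p, 36, 30, 33), (3, p, 36, 35, 1), (3, u, 26, 30, 33), (3, u, 26, 35, 1)}
Selection B != 35: {(14, c, 5, 30, 10), (14, c, 5, 30, 32), (14, m, 20, 30, 10), (14, m, 20, 30, 32), (14, n, 39, 30, 10), (14, n, 39, 30, 32), (3, c, 9, 30, 33), (3, p, 36, 30, 33), (3, u, 26, 30, 33)}
π_{D, G, C} gives {(14, c, 10), (14, c, 32), (14, m, 10), (14, m, 32), (14, n, 10), (14, n, 32), (3, c, 33), (3, p, 33), (3, u, 33)}.

{(14, c, 10), (14, c, 32), (14, m, 10), (14, m, 32), (14, n, 10), (14, n, 32), (3, c, 33), (3, p, 33), (3, u, 33)}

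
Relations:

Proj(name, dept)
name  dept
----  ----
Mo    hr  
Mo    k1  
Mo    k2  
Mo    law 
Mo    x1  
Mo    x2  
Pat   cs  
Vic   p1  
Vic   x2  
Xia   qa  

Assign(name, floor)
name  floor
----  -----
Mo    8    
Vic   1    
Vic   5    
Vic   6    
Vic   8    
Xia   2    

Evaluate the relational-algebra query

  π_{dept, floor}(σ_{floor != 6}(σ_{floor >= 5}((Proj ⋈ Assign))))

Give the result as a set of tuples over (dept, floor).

Joining Proj and Assign on name yields {(Mo, hr, 8), (Mo, k1, 8), (Mo, k2, 8), (Mo, law, 8), (Mo, x1, 8), (Mo, x2, 8), (Vic, p1, 1), (Vic, p1, 5), (Vic, p1, 6), (Vic, p1, 8), (Vic, x2, 1), (Vic, x2, 5), (Vic, x2, 6), (Vic, x2, 8), (Xia, qa, 2)}.
Selection floor >= 5: {(Mo, hr, 8), (Mo, k1, 8), (Mo, k2, 8), (Mo, law, 8), (Mo, x1, 8), (Mo, x2, 8), (Vic, p1, 5), (Vic, p1, 6), (Vic, p1, 8), (Vic, x2, 5), (Vic, x2, 6), (Vic, x2, 8)}
Selection floor != 6: {(Mo, hr, 8), (Mo, k1, 8), (Mo, k2, 8), (Mo, law, 8), (Mo, x1, 8), (Mo, x2, 8), (Vic, p1, 5), (Vic, p1, 8), (Vic, x2, 5), (Vic, x2, 8)}
π_{dept, floor} gives {(hr, 8), (k1, 8), (k2, 8), (law, 8), (p1, 5), (p1, 8), (x1, 8), (x2, 5), (x2, 8)} (1 duplicate(s) eliminated).

{(hr, 8), (k1, 8), (k2, 8), (law, 8), (p1, 5), (p1, 8), (x1, 8), (x2, 5), (x2, 8)}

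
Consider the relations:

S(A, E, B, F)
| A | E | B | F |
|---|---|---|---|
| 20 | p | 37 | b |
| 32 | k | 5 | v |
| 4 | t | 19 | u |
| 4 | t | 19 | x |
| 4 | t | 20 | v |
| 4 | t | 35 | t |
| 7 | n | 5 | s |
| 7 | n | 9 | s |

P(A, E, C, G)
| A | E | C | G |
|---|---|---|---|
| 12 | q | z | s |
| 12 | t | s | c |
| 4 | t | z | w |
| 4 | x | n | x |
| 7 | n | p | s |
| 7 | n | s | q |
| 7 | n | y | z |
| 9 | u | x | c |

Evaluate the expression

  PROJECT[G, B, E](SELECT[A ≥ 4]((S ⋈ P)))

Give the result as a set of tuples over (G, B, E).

{(q, 5, n), (q, 9, n), (s, 5, n), (s, 9, n), (w, 19, t), (w, 20, t), (w, 35, t), (z, 5, n), (z, 9, n)}

S ⋈ P (natural join on A, E): {(4, t, 19, u, z, w), (4, t, 19, x, z, w), (4, t, 20, v, z, w), (4, t, 35, t, z, w), (7, n, 5, s, p, s), (7, n, 5, s, s, q), (7, n, 5, s, y, z), (7, n, 9, s, p, s), (7, n, 9, s, s, q), (7, n, 9, s, y, z)}
σ[A ≥ 4]: keep tuples satisfying A ≥ 4 → {(4, t, 19, u, z, w), (4, t, 19, x, z, w), (4, t, 20, v, z, w), (4, t, 35, t, z, w), (7, n, 5, s, p, s), (7, n, 5, s, s, q), (7, n, 5, s, y, z), (7, n, 9, s, p, s), (7, n, 9, s, s, q), (7, n, 9, s, y, z)}
Keep only column(s) G, B, E (1 duplicate(s) eliminated): {(q, 5, n), (q, 9, n), (s, 5, n), (s, 9, n), (w, 19, t), (w, 20, t), (w, 35, t), (z, 5, n), (z, 9, n)}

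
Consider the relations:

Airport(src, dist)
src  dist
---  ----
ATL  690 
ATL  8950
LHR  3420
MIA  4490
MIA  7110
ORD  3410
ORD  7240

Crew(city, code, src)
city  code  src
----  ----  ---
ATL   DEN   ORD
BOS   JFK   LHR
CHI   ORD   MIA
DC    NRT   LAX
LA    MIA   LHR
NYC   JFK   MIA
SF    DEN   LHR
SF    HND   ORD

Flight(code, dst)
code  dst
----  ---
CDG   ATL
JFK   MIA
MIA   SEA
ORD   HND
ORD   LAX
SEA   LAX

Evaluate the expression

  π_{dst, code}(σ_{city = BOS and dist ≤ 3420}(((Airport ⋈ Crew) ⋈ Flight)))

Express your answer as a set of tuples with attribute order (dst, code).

{(MIA, JFK)}

Joining Airport and Crew on src yields {(LHR, 3420, BOS, JFK), (LHR, 3420, LA, MIA), (LHR, 3420, SF, DEN), (MIA, 4490, CHI, ORD), (MIA, 4490, NYC, JFK), (MIA, 7110, CHI, ORD), (MIA, 7110, NYC, JFK), (ORD, 3410, ATL, DEN), (ORD, 3410, SF, HND), (ORD, 7240, ATL, DEN), (ORD, 7240, SF, HND)}.
Joining (Airport ⋈ Crew) and Flight on code yields {(LHR, 3420, BOS, JFK, MIA), (LHR, 3420, LA, MIA, SEA), (MIA, 4490, CHI, ORD, HND), (MIA, 4490, CHI, ORD, LAX), (MIA, 4490, NYC, JFK, MIA), (MIA, 7110, CHI, ORD, HND), (MIA, 7110, CHI, ORD, LAX), (MIA, 7110, NYC, JFK, MIA)}.
Apply σ_{city = BOS and dist ≤ 3420}; surviving tuples: {(LHR, 3420, BOS, JFK, MIA)}
π[dst, code]: project onto (dst, code) → {(MIA, JFK)}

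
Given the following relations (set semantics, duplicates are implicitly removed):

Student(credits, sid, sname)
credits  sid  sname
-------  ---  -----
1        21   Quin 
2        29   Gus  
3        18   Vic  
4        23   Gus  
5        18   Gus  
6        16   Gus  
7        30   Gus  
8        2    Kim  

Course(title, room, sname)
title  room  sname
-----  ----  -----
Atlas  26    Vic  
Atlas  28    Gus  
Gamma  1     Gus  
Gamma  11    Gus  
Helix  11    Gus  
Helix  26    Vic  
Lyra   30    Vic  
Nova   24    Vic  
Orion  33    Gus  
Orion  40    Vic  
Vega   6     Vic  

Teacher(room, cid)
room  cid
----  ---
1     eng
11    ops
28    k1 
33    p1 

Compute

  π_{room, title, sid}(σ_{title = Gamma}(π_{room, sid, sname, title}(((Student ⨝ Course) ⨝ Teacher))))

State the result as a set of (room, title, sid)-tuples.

{(1, Gamma, 16), (1, Gamma, 18), (1, Gamma, 23), (1, Gamma, 29), (1, Gamma, 30), (11, Gamma, 16), (11, Gamma, 18), (11, Gamma, 23), (11, Gamma, 29), (11, Gamma, 30)}

Natural join on sname: {(2, 29, Gus, Atlas, 28), (2, 29, Gus, Gamma, 1), (2, 29, Gus, Gamma, 11), (2, 29, Gus, Helix, 11), (2, 29, Gus, Orion, 33), (3, 18, Vic, Atlas, 26), (3, 18, Vic, Helix, 26), (3, 18, Vic, Lyra, 30), (3, 18, Vic, Nova, 24), (3, 18, Vic, Orion, 40), (3, 18, Vic, Vega, 6), (4, 23, Gus, Atlas, 28), (4, 23, Gus, Gamma, 1), (4, 23, Gus, Gamma, 11), (4, 23, Gus, Helix, 11), (4, 23, Gus, Orion, 33), (5, 18, Gus, Atlas, 28), (5, 18, Gus, Gamma, 1), (5, 18, Gus, Gamma, 11), (5, 18, Gus, Helix, 11), (5, 18, Gus, Orion, 33), (6, 16, Gus, Atlas, 28), (6, 16, Gus, Gamma, 1), (6, 16, Gus, Gamma, 11), (6, 16, Gus, Helix, 11), (6, 16, Gus, Orion, 33), (7, 30, Gus, Atlas, 28), (7, 30, Gus, Gamma, 1), (7, 30, Gus, Gamma, 11), (7, 30, Gus, Helix, 11), (7, 30, Gus, Orion, 33)}
Natural join on room: {(2, 29, Gus, Atlas, 28, k1), (2, 29, Gus, Gamma, 1, eng), (2, 29, Gus, Gamma, 11, ops), (2, 29, Gus, Helix, 11, ops), (2, 29, Gus, Orion, 33, p1), (4, 23, Gus, Atlas, 28, k1), (4, 23, Gus, Gamma, 1, eng), (4, 23, Gus, Gamma, 11, ops), (4, 23, Gus, Helix, 11, ops), (4, 23, Gus, Orion, 33, p1), (5, 18, Gus, Atlas, 28, k1), (5, 18, Gus, Gamma, 1, eng), (5, 18, Gus, Gamma, 11, ops), (5, 18, Gus, Helix, 11, ops), (5, 18, Gus, Orion, 33, p1), (6, 16, Gus, Atlas, 28, k1), (6, 16, Gus, Gamma, 1, eng), (6, 16, Gus, Gamma, 11, ops), (6, 16, Gus, Helix, 11, ops), (6, 16, Gus, Orion, 33, p1), (7, 30, Gus, Atlas, 28, k1), (7, 30, Gus, Gamma, 1, eng), (7, 30, Gus, Gamma, 11, ops), (7, 30, Gus, Helix, 11, ops), (7, 30, Gus, Orion, 33, p1)}
Keep only column(s) room, sid, sname, title: {(1, 16, Gus, Gamma), (1, 18, Gus, Gamma), (1, 23, Gus, Gamma), (1, 29, Gus, Gamma), (1, 30, Gus, Gamma), (11, 16, Gus, Gamma), (11, 16, Gus, Helix), (11, 18, Gus, Gamma), (11, 18, Gus, Helix), (11, 23, Gus, Gamma), (11, 23, Gus, Helix), (11, 29, Gus, Gamma), (11, 29, Gus, Helix), (11, 30, Gus, Gamma), (11, 30, Gus, Helix), (28, 16, Gus, Atlas), (28, 18, Gus, Atlas), (28, 23, Gus, Atlas), (28, 29, Gus, Atlas), (28, 30, Gus, Atlas), (33, 16, Gus, Orion), (33, 18, Gus, Orion), (33, 23, Gus, Orion), (33, 29, Gus, Orion), (33, 30, Gus, Orion)}
Filtering on title = Gamma leaves {(1, 16, Gus, Gamma), (1, 18, Gus, Gamma), (1, 23, Gus, Gamma), (1, 29, Gus, Gamma), (1, 30, Gus, Gamma), (11, 16, Gus, Gamma), (11, 18, Gus, Gamma), (11, 23, Gus, Gamma), (11, 29, Gus, Gamma), (11, 30, Gus, Gamma)}.
Keep only column(s) room, title, sid: {(1, Gamma, 16), (1, Gamma, 18), (1, Gamma, 23), (1, Gamma, 29), (1, Gamma, 30), (11, Gamma, 16), (11, Gamma, 18), (11, Gamma, 23), (11, Gamma, 29), (11, Gamma, 30)}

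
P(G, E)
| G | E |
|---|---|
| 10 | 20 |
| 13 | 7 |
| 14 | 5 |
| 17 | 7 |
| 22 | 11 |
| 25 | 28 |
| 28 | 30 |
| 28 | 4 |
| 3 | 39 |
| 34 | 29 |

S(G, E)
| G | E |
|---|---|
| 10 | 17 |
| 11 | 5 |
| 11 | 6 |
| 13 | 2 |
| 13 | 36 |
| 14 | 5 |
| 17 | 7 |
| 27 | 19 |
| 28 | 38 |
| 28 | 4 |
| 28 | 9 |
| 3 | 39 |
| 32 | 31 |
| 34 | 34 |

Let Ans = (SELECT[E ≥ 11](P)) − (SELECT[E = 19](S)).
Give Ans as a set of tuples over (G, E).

Selection E ≥ 11: {(10, 20), (22, 11), (25, 28), (28, 30), (3, 39), (34, 29)}
Selection E = 19: {(27, 19)}
Set difference of the two operands is {(10, 20), (22, 11), (25, 28), (28, 30), (3, 39), (34, 29)}.

{(10, 20), (22, 11), (25, 28), (28, 30), (3, 39), (34, 29)}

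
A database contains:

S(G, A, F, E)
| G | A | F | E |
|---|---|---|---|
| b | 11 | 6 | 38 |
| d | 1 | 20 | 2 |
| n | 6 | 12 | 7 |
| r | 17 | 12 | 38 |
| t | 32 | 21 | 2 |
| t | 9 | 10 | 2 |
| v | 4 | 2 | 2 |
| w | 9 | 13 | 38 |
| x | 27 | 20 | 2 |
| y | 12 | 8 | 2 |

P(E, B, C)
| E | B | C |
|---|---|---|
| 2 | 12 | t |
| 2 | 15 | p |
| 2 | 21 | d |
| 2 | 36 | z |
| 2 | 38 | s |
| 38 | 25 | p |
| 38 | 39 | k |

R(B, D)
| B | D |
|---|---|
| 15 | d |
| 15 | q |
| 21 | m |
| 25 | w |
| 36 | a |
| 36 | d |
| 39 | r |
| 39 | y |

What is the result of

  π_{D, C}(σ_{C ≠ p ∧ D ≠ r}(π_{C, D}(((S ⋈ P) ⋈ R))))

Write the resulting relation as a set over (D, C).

S ⋈ P (natural join on E): {(b, 11, 6, 38, 25, p), (b, 11, 6, 38, 39, k), (d, 1, 20, 2, 12, t), (d, 1, 20, 2, 15, p), (d, 1, 20, 2, 21, d), (d, 1, 20, 2, 36, z), (d, 1, 20, 2, 38, s), (r, 17, 12, 38, 25, p), (r, 17, 12, 38, 39, k), (t, 32, 21, 2, 12, t), (t, 32, 21, 2, 15, p), (t, 32, 21, 2, 21, d), (t, 32, 21, 2, 36, z), (t, 32, 21, 2, 38, s), (t, 9, 10, 2, 12, t), (t, 9, 10, 2, 15, p), (t, 9, 10, 2, 21, d), (t, 9, 10, 2, 36, z), (t, 9, 10, 2, 38, s), (v, 4, 2, 2, 12, t), (v, 4, 2, 2, 15, p), (v, 4, 2, 2, 21, d), (v, 4, 2, 2, 36, z), (v, 4, 2, 2, 38, s), (w, 9, 13, 38, 25, p), (w, 9, 13, 38, 39, k), (x, 27, 20, 2, 12, t), (x, 27, 20, 2, 15, p), (x, 27, 20, 2, 21, d), (x, 27, 20, 2, 36, z), (x, 27, 20, 2, 38, s), (y, 12, 8, 2, 12, t), (y, 12, 8, 2, 15, p), (y, 12, 8, 2, 21, d), (y, 12, 8, 2, 36, z), (y, 12, 8, 2, 38, s)}
(S ⋈ P) ⋈ R (natural join on B): {(b, 11, 6, 38, 25, p, w), (b, 11, 6, 38, 39, k, r), (b, 11, 6, 38, 39, k, y), (d, 1, 20, 2, 15, p, d), (d, 1, 20, 2, 15, p, q), (d, 1, 20, 2, 21, d, m), (d, 1, 20, 2, 36, z, a), (d, 1, 20, 2, 36, z, d), (r, 17, 12, 38, 25, p, w), (r, 17, 12, 38, 39, k, r), (r, 17, 12, 38, 39, k, y), (t, 32, 21, 2, 15, p, d), (t, 32, 21, 2, 15, p, q), (t, 32, 21, 2, 21, d, m), (t, 32, 21, 2, 36, z, a), (t, 32, 21, 2, 36, z, d), (t, 9, 10, 2, 15, p, d), (t, 9, 10, 2, 15, p, q), (t, 9, 10, 2, 21, d, m), (t, 9, 10, 2, 36, z, a), (t, 9, 10, 2, 36, z, d), (v, 4, 2, 2, 15, p, d), (v, 4, 2, 2, 15, p, q), (v, 4, 2, 2, 21, d, m), (v, 4, 2, 2, 36, z, a), (v, 4, 2, 2, 36, z, d), (w, 9, 13, 38, 25, p, w), (w, 9, 13, 38, 39, k, r), (w, 9, 13, 38, 39, k, y), (x, 27, 20, 2, 15, p, d), (x, 27, 20, 2, 15, p, q), (x, 27, 20, 2, 21, d, m), (x, 27, 20, 2, 36, z, a), (x, 27, 20, 2, 36, z, d), (y, 12, 8, 2, 15, p, d), (y, 12, 8, 2, 15, p, q), (y, 12, 8, 2, 21, d, m), (y, 12, 8, 2, 36, z, a), (y, 12, 8, 2, 36, z, d)}
Keep only column(s) C, D (31 duplicate(s) eliminated): {(d, m), (k, r), (k, y), (p, d), (p, q), (p, w), (z, a), (z, d)}
Apply σ_{C ≠ p ∧ D ≠ r}; surviving tuples: {(d, m), (k, y), (z, a), (z, d)}
Keep only column(s) D, C: {(a, z), (d, z), (m, d), (y, k)}

{(a, z), (d, z), (m, d), (y, k)}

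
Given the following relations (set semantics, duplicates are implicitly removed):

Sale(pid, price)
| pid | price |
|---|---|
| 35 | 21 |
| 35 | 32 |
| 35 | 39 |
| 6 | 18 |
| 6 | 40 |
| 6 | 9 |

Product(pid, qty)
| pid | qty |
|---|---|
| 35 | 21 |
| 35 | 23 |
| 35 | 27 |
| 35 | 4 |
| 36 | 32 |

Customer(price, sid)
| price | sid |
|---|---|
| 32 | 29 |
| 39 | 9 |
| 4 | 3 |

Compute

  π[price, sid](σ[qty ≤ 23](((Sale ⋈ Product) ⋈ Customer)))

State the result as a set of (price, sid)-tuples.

Sale ⋈ Product (natural join on pid): {(35, 21, 21), (35, 21, 23), (35, 21, 27), (35, 21, 4), (35, 32, 21), (35, 32, 23), (35, 32, 27), (35, 32, 4), (35, 39, 21), (35, 39, 23), (35, 39, 27), (35, 39, 4)}
(Sale ⋈ Product) ⋈ Customer (natural join on price): {(35, 32, 21, 29), (35, 32, 23, 29), (35, 32, 27, 29), (35, 32, 4, 29), (35, 39, 21, 9), (35, 39, 23, 9), (35, 39, 27, 9), (35, 39, 4, 9)}
σ[qty ≤ 23]: keep tuples satisfying qty ≤ 23 → {(35, 32, 21, 29), (35, 32, 23, 29), (35, 32, 4, 29), (35, 39, 21, 9), (35, 39, 23, 9), (35, 39, 4, 9)}
π[price, sid]: project onto (price, sid) (4 duplicate(s) eliminated) → {(32, 29), (39, 9)}

{(32, 29), (39, 9)}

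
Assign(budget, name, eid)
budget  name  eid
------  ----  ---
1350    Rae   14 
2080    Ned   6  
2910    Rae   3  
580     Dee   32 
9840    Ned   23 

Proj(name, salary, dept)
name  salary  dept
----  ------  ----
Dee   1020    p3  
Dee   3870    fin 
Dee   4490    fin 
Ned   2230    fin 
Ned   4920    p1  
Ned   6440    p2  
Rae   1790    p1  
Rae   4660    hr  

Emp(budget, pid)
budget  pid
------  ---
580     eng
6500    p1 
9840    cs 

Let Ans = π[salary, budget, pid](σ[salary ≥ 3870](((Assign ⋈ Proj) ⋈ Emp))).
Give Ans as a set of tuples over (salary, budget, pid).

Natural join on name: {(1350, Rae, 14, 1790, p1), (1350, Rae, 14, 4660, hr), (2080, Ned, 6, 2230, fin), (2080, Ned, 6, 4920, p1), (2080, Ned, 6, 6440, p2), (2910, Rae, 3, 1790, p1), (2910, Rae, 3, 4660, hr), (580, Dee, 32, 1020, p3), (580, Dee, 32, 3870, fin), (580, Dee, 32, 4490, fin), (9840, Ned, 23, 2230, fin), (9840, Ned, 23, 4920, p1), (9840, Ned, 23, 6440, p2)}
Natural join on budget: {(580, Dee, 32, 1020, p3, eng), (580, Dee, 32, 3870, fin, eng), (580, Dee, 32, 4490, fin, eng), (9840, Ned, 23, 2230, fin, cs), (9840, Ned, 23, 4920, p1, cs), (9840, Ned, 23, 6440, p2, cs)}
Filtering on salary ≥ 3870 leaves {(580, Dee, 32, 3870, fin, eng), (580, Dee, 32, 4490, fin, eng), (9840, Ned, 23, 4920, p1, cs), (9840, Ned, 23, 6440, p2, cs)}.
Keep only column(s) salary, budget, pid: {(3870, 580, eng), (4490, 580, eng), (4920, 9840, cs), (6440, 9840, cs)}

{(3870, 580, eng), (4490, 580, eng), (4920, 9840, cs), (6440, 9840, cs)}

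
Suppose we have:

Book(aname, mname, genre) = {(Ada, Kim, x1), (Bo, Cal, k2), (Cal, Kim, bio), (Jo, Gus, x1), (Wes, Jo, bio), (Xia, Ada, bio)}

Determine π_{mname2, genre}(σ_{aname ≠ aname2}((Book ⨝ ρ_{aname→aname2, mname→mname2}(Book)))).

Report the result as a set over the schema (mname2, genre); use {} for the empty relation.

ρ[aname→aname2, mname→mname2]: schema becomes (aname2, mname2, genre); tuples unchanged.
Joining Book and ρ_{aname→aname2, mname→mname2}(Book) on genre yields {(Ada, Kim, x1, Ada, Kim), (Ada, Kim, x1, Jo, Gus), (Bo, Cal, k2, Bo, Cal), (Cal, Kim, bio, Cal, Kim), (Cal, Kim, bio, Wes, Jo), (Cal, Kim, bio, Xia, Ada), (Jo, Gus, x1, Ada, Kim), (Jo, Gus, x1, Jo, Gus), (Wes, Jo, bio, Cal, Kim), (Wes, Jo, bio, Wes, Jo), (Wes, Jo, bio, Xia, Ada), (Xia, Ada, bio, Cal, Kim), (Xia, Ada, bio, Wes, Jo), (Xia, Ada, bio, Xia, Ada)}.
Selection aname ≠ aname2: {(Ada, Kim, x1, Jo, Gus), (Cal, Kim, bio, Wes, Jo), (Cal, Kim, bio, Xia, Ada), (Jo, Gus, x1, Ada, Kim), (Wes, Jo, bio, Cal, Kim), (Wes, Jo, bio, Xia, Ada), (Xia, Ada, bio, Cal, Kim), (Xia, Ada, bio, Wes, Jo)}
π_{mname2, genre} gives {(Ada, bio), (Gus, x1), (Jo, bio), (Kim, bio), (Kim, x1)} (3 duplicate(s) eliminated).

{(Ada, bio), (Gus, x1), (Jo, bio), (Kim, bio), (Kim, x1)}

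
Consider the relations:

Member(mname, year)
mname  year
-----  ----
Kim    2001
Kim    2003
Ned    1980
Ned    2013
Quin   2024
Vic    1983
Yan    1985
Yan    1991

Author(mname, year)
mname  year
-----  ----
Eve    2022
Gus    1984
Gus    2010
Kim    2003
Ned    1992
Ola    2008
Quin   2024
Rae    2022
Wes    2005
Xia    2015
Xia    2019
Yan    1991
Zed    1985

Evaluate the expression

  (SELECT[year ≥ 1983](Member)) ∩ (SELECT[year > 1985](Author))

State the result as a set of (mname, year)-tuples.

{(Kim, 2003), (Quin, 2024), (Yan, 1991)}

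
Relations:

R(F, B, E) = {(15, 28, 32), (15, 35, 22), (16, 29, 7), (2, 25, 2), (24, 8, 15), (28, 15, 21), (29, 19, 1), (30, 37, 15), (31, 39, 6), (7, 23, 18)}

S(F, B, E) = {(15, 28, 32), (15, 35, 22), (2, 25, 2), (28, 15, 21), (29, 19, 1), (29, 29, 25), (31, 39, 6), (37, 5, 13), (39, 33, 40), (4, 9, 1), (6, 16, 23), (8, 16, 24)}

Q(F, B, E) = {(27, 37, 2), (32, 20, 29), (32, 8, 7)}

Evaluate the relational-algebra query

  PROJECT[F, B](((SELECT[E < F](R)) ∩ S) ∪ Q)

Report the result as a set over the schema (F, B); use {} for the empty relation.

Apply σ_{E < F}; surviving tuples: {(16, 29, 7), (24, 8, 15), (28, 15, 21), (29, 19, 1), (30, 37, 15), (31, 39, 6)}
Intersection: {(16, 29, 7), (24, 8, 15), (28, 15, 21), (29, 19, 1), (30, 37, 15), (31, 39, 6)} with {(15, 28, 32), (15, 35, 22), (2, 25, 2), (28, 15, 21), (29, 19, 1), (29, 29, 25), (31, 39, 6), (37, 5, 13), (39, 33, 40), (4, 9, 1), (6, 16, 23), (8, 16, 24)} → {(28, 15, 21), (29, 19, 1), (31, 39, 6)}
Union: {(28, 15, 21), (29, 19, 1), (31, 39, 6)} with {(27, 37, 2), (32, 20, 29), (32, 8, 7)} → {(27, 37, 2), (28, 15, 21), (29, 19, 1), (31, 39, 6), (32, 20, 29), (32, 8, 7)}
π[F, B]: project onto (F, B) → {(27, 37), (28, 15), (29, 19), (31, 39), (32, 20), (32, 8)}

{(27, 37), (28, 15), (29, 19), (31, 39), (32, 20), (32, 8)}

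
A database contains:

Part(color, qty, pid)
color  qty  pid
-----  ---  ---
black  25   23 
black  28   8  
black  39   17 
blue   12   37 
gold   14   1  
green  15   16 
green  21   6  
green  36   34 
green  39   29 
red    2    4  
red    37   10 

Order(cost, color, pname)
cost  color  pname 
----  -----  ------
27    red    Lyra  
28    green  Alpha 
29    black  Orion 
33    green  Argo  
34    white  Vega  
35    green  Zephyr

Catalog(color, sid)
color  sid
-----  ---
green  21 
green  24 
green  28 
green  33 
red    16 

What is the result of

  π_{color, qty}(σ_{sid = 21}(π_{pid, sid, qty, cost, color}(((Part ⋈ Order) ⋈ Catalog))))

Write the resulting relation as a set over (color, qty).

Joining Part and Order on color yields {(black, 25, 23, 29, Orion), (black, 28, 8, 29, Orion), (black, 39, 17, 29, Orion), (green, 15, 16, 28, Alpha), (green, 15, 16, 33, Argo), (green, 15, 16, 35, Zephyr), (green, 21, 6, 28, Alpha), (green, 21, 6, 33, Argo), (green, 21, 6, 35, Zephyr), (green, 36, 34, 28, Alpha), (green, 36, 34, 33, Argo), (green, 36, 34, 35, Zephyr), (green, 39, 29, 28, Alpha), (green, 39, 29, 33, Argo), (green, 39, 29, 35, Zephyr), (red, 2, 4, 27, Lyra), (red, 37, 10, 27, Lyra)}.
Joining (Part ⋈ Order) and Catalog on color yields {(green, 15, 16, 28, Alpha, 21), (green, 15, 16, 28, Alpha, 24), (green, 15, 16, 28, Alpha, 28), (green, 15, 16, 28, Alpha, 33), (green, 15, 16, 33, Argo, 21), (green, 15, 16, 33, Argo, 24), (green, 15, 16, 33, Argo, 28), (green, 15, 16, 33, Argo, 33), (green, 15, 16, 35, Zephyr, 21), (green, 15, 16, 35, Zephyr, 24), (green, 15, 16, 35, Zephyr, 28), (green, 15, 16, 35, Zephyr, 33), (green, 21, 6, 28, Alpha, 21), (green, 21, 6, 28, Alpha, 24), (green, 21, 6, 28, Alpha, 28), (green, 21, 6, 28, Alpha, 33), (green, 21, 6, 33, Argo, 21), (green, 21, 6, 33, Argo, 24), (green, 21, 6, 33, Argo, 28), (green, 21, 6, 33, Argo, 33), (green, 21, 6, 35, Zephyr, 21), (green, 21, 6, 35, Zephyr, 24), (green, 21, 6, 35, Zephyr, 28), (green, 21, 6, 35, Zephyr, 33), (green, 36, 34, 28, Alpha, 21), (green, 36, 34, 28, Alpha, 24), (green, 36, 34, 28, Alpha, 28), (green, 36, 34, 28, Alpha, 33), (green, 36, 34, 33, Argo, 21), (green, 36, 34, 33, Argo, 24), (green, 36, 34, 33, Argo, 28), (green, 36, 34, 33, Argo, 33), (green, 36, 34, 35, Zephyr, 21), (green, 36, 34, 35, Zephyr, 24), (green, 36, 34, 35, Zephyr, 28), (green, 36, 34, 35, Zephyr, 33), (green, 39, 29, 28, Alpha, 21), (green, 39, 29, 28, Alpha, 24), (green, 39, 29, 28, Alpha, 28), (green, 39, 29, 28, Alpha, 33), (green, 39, 29, 33, Argo, 21), (green, 39, 29, 33, Argo, 24), (green, 39, 29, 33, Argo, 28), (green, 39, 29, 33, Argo, 33), (green, 39, 29, 35, Zephyr, 21), (green, 39, 29, 35, Zephyr, 24), (green, 39, 29, 35, Zephyr, 28), (green, 39, 29, 35, Zephyr, 33), (red, 2, 4, 27, Lyra, 16), (red, 37, 10, 27, Lyra, 16)}.
Projecting to pid, sid, qty, cost, color: {(10, 16, 37, 27, red), (16, 21, 15, 28, green), (16, 21, 15, 33, green), (16, 21, 15, 35, green), (16, 24, 15, 28, green), (16, 24, 15, 33, green), (16, 24, 15, 35, green), (16, 28, 15, 28, green), (16, 28, 15, 33, green), (16, 28, 15, 35, green), (16, 33, 15, 28, green), (16, 33, 15, 33, green), (16, 33, 15, 35, green), (29, 21, 39, 28, green), (29, 21, 39, 33, green), (29, 21, 39, 35, green), (29, 24, 39, 28, green), (29, 24, 39, 33, green), (29, 24, 39, 35, green), (29, 28, 39, 28, green), (29, 28, 39, 33, green), (29, 28, 39, 35, green), (29, 33, 39, 28, green), (29, 33, 39, 33, green), (29, 33, 39, 35, green), (34, 21, 36, 28, green), (34, 21, 36, 33, green), (34, 21, 36, 35, green), (34, 24, 36, 28, green), (34, 24, 36, 33, green), (34, 24, 36, 35, green), (34, 28, 36, 28, green), (34, 28, 36, 33, green), (34, 28, 36, 35, green), (34, 33, 36, 28, green), (34, 33, 36, 33, green), (34, 33, 36, 35, green), (4, 16, 2, 27, red), (6, 21, 21, 28, green), (6, 21, 21, 33, green), (6, 21, 21, 35, green), (6, 24, 21, 28, green), (6, 24, 21, 33, green), (6, 24, 21, 35, green), (6, 28, 21, 28, green), (6, 28, 21, 33, green), (6, 28, 21, 35, green), (6, 33, 21, 28, green), (6, 33, 21, 33, green), (6, 33, 21, 35, green)}
Apply σ_{sid = 21}; surviving tuples: {(16, 21, 15, 28, green), (16, 21, 15, 33, green), (16, 21, 15, 35, green), (29, 21, 39, 28, green), (29, 21, 39, 33, green), (29, 21, 39, 35, green), (34, 21, 36, 28, green), (34, 21, 36, 33, green), (34, 21, 36, 35, green), (6, 21, 21, 28, green), (6, 21, 21, 33, green), (6, 21, 21, 35, green)}
Projecting to color, qty (8 duplicate(s) eliminated): {(green, 15), (green, 21), (green, 36), (green, 39)}

{(green, 15), (green, 21), (green, 36), (green, 39)}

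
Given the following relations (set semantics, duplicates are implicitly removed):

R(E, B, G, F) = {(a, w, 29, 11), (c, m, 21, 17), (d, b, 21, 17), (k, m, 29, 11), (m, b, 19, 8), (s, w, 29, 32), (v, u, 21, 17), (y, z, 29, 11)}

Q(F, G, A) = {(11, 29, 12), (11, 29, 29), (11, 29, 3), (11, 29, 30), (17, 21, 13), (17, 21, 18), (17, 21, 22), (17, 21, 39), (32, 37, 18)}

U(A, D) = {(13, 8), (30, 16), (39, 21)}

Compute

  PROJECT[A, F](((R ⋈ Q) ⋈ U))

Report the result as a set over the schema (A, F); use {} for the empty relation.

{(13, 17), (30, 11), (39, 17)}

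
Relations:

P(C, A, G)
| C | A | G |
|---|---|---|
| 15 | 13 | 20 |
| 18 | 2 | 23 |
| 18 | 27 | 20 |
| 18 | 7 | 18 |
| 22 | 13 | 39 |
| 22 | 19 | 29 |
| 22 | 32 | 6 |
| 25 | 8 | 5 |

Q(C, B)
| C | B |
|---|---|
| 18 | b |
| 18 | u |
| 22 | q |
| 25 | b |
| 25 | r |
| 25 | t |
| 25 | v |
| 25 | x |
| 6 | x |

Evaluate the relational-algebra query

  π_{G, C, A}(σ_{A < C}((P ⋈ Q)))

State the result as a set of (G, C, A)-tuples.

{(18, 18, 7), (23, 18, 2), (29, 22, 19), (39, 22, 13), (5, 25, 8)}

Natural join on C: {(18, 2, 23, b), (18, 2, 23, u), (18, 27, 20, b), (18, 27, 20, u), (18, 7, 18, b), (18, 7, 18, u), (22, 13, 39, q), (22, 19, 29, q), (22, 32, 6, q), (25, 8, 5, b), (25, 8, 5, r), (25, 8, 5, t), (25, 8, 5, v), (25, 8, 5, x)}
Apply σ_{A < C}; surviving tuples: {(18, 2, 23, b), (18, 2, 23, u), (18, 7, 18, b), (18, 7, 18, u), (22, 13, 39, q), (22, 19, 29, q), (25, 8, 5, b), (25, 8, 5, r), (25, 8, 5, t), (25, 8, 5, v), (25, 8, 5, x)}
π_{G, C, A} gives {(18, 18, 7), (23, 18, 2), (29, 22, 19), (39, 22, 13), (5, 25, 8)} (6 duplicate(s) eliminated).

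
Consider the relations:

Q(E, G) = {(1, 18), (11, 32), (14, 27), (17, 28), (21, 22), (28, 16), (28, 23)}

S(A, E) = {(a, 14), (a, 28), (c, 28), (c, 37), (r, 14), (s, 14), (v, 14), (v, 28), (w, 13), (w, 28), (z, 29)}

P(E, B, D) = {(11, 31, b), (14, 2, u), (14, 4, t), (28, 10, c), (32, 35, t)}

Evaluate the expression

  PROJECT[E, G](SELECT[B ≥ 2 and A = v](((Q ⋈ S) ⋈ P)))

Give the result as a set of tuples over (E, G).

{(14, 27), (28, 16), (28, 23)}

Q ⋈ S (natural join on E): {(14, 27, a), (14, 27, r), (14, 27, s), (14, 27, v), (28, 16, a), (28, 16, c), (28, 16, v), (28, 16, w), (28, 23, a), (28, 23, c), (28, 23, v), (28, 23, w)}
(Q ⋈ S) ⋈ P (natural join on E): {(14, 27, a, 2, u), (14, 27, a, 4, t), (14, 27, r, 2, u), (14, 27, r, 4, t), (14, 27, s, 2, u), (14, 27, s, 4, t), (14, 27, v, 2, u), (14, 27, v, 4, t), (28, 16, a, 10, c), (28, 16, c, 10, c), (28, 16, v, 10, c), (28, 16, w, 10, c), (28, 23, a, 10, c), (28, 23, c, 10, c), (28, 23, v, 10, c), (28, 23, w, 10, c)}
Selection B ≥ 2 and A = v: {(14, 27, v, 2, u), (14, 27, v, 4, t), (28, 16, v, 10, c), (28, 23, v, 10, c)}
Keep only column(s) E, G (1 duplicate(s) eliminated): {(14, 27), (28, 16), (28, 23)}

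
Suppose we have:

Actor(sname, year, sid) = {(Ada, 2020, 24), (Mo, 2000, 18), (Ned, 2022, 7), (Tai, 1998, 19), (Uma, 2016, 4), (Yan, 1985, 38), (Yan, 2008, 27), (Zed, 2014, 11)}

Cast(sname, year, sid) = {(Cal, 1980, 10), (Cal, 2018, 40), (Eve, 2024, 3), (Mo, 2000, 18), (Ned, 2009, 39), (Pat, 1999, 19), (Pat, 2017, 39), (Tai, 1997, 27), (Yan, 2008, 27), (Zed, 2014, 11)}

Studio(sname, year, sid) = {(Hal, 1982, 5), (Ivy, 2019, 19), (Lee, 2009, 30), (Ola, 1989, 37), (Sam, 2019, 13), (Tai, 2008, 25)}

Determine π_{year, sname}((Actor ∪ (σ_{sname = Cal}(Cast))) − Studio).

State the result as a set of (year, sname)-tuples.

{(1980, Cal), (1985, Yan), (1998, Tai), (2000, Mo), (2008, Yan), (2014, Zed), (2016, Uma), (2018, Cal), (2020, Ada), (2022, Ned)}

Filtering on sname = Cal leaves {(Cal, 1980, 10), (Cal, 2018, 40)}.
Set union of the two operands is {(Ada, 2020, 24), (Cal, 1980, 10), (Cal, 2018, 40), (Mo, 2000, 18), (Ned, 2022, 7), (Tai, 1998, 19), (Uma, 2016, 4), (Yan, 1985, 38), (Yan, 2008, 27), (Zed, 2014, 11)}.
Set difference of the two operands is {(Ada, 2020, 24), (Cal, 1980, 10), (Cal, 2018, 40), (Mo, 2000, 18), (Ned, 2022, 7), (Tai, 1998, 19), (Uma, 2016, 4), (Yan, 1985, 38), (Yan, 2008, 27), (Zed, 2014, 11)}.
Projecting to year, sname: {(1980, Cal), (1985, Yan), (1998, Tai), (2000, Mo), (2008, Yan), (2014, Zed), (2016, Uma), (2018, Cal), (2020, Ada), (2022, Ned)}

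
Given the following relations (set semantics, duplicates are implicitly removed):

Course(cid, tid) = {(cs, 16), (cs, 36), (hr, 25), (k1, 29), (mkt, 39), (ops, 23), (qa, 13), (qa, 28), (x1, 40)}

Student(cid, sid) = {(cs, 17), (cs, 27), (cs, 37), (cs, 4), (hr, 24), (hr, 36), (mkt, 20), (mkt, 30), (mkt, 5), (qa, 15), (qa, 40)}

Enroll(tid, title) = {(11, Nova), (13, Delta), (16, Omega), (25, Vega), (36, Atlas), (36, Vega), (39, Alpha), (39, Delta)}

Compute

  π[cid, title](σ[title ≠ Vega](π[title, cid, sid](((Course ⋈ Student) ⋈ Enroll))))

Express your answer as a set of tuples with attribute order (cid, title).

{(cs, Atlas), (cs, Omega), (mkt, Alpha), (mkt, Delta), (qa, Delta)}

Natural join on cid: {(cs, 16, 17), (cs, 16, 27), (cs, 16, 37), (cs, 16, 4), (cs, 36, 17), (cs, 36, 27), (cs, 36, 37), (cs, 36, 4), (hr, 25, 24), (hr, 25, 36), (mkt, 39, 20), (mkt, 39, 30), (mkt, 39, 5), (qa, 13, 15), (qa, 13, 40), (qa, 28, 15), (qa, 28, 40)}
Natural join on tid: {(cs, 16, 17, Omega), (cs, 16, 27, Omega), (cs, 16, 37, Omega), (cs, 16, 4, Omega), (cs, 36, 17, Atlas), (cs, 36, 17, Vega), (cs, 36, 27, Atlas), (cs, 36, 27, Vega), (cs, 36, 37, Atlas), (cs, 36, 37, Vega), (cs, 36, 4, Atlas), (cs, 36, 4, Vega), (hr, 25, 24, Vega), (hr, 25, 36, Vega), (mkt, 39, 20, Alpha), (mkt, 39, 20, Delta), (mkt, 39, 30, Alpha), (mkt, 39, 30, Delta), (mkt, 39, 5, Alpha), (mkt, 39, 5, Delta), (qa, 13, 15, Delta), (qa, 13, 40, Delta)}
Keep only column(s) title, cid, sid: {(Alpha, mkt, 20), (Alpha, mkt, 30), (Alpha, mkt, 5), (Atlas, cs, 17), (Atlas, cs, 27), (Atlas, cs, 37), (Atlas, cs, 4), (Delta, mkt, 20), (Delta, mkt, 30), (Delta, mkt, 5), (Delta, qa, 15), (Delta, qa, 40), (Omega, cs, 17), (Omega, cs, 27), (Omega, cs, 37), (Omega, cs, 4), (Vega, cs, 17), (Vega, cs, 27), (Vega, cs, 37), (Vega, cs, 4), (Vega, hr, 24), (Vega, hr, 36)}
Filtering on title ≠ Vega leaves {(Alpha, mkt, 20), (Alpha, mkt, 30), (Alpha, mkt, 5), (Atlas, cs, 17), (Atlas, cs, 27), (Atlas, cs, 37), (Atlas, cs, 4), (Delta, mkt, 20), (Delta, mkt, 30), (Delta, mkt, 5), (Delta, qa, 15), (Delta, qa, 40), (Omega, cs, 17), (Omega, cs, 27), (Omega, cs, 37), (Omega, cs, 4)}.
Keep only column(s) cid, title (11 duplicate(s) eliminated): {(cs, Atlas), (cs, Omega), (mkt, Alpha), (mkt, Delta), (qa, Delta)}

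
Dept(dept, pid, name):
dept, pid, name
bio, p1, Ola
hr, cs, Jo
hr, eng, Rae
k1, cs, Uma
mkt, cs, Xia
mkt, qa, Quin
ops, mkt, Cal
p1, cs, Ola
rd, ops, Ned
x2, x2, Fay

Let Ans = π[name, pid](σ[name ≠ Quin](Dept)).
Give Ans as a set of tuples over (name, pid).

Selection name ≠ Quin: {(bio, p1, Ola), (hr, cs, Jo), (hr, eng, Rae), (k1, cs, Uma), (mkt, cs, Xia), (ops, mkt, Cal), (p1, cs, Ola), (rd, ops, Ned), (x2, x2, Fay)}
Projecting to name, pid: {(Cal, mkt), (Fay, x2), (Jo, cs), (Ned, ops), (Ola, cs), (Ola, p1), (Rae, eng), (Uma, cs), (Xia, cs)}

{(Cal, mkt), (Fay, x2), (Jo, cs), (Ned, ops), (Ola, cs), (Ola, p1), (Rae, eng), (Uma, cs), (Xia, cs)}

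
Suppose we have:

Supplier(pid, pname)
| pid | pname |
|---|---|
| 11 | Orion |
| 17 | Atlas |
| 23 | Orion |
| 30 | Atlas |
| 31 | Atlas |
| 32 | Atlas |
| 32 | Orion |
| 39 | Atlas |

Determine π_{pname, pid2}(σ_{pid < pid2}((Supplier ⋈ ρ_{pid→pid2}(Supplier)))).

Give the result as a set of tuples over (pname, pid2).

{(Atlas, 30), (Atlas, 31), (Atlas, 32), (Atlas, 39), (Orion, 23), (Orion, 32)}

ρ[pid→pid2]: schema becomes (pid2, pname); tuples unchanged.
Supplier ⋈ ρ_{pid→pid2}(Supplier) (natural join on pname): {(11, Orion, 11), (11, Orion, 23), (11, Orion, 32), (17, Atlas, 17), (17, Atlas, 30), (17, Atlas, 31), (17, Atlas, 32), (17, Atlas, 39), (23, Orion, 11), (23, Orion, 23), (23, Orion, 32), (30, Atlas, 17), (30, Atlas, 30), (30, Atlas, 31), (30, Atlas, 32), (30, Atlas, 39), (31, Atlas, 17), (31, Atlas, 30), (31, Atlas, 31), (31, Atlas, 32), (31, Atlas, 39), (32, Atlas, 17), (32, Atlas, 30), (32, Atlas, 31), (32, Atlas, 32), (32, Atlas, 39), (32, Orion, 11), (32, Orion, 23), (32, Orion, 32), (39, Atlas, 17), (39, Atlas, 30), (39, Atlas, 31), (39, Atlas, 32), (39, Atlas, 39)}
Filtering on pid < pid2 leaves {(11, Orion, 23), (11, Orion, 32), (17, Atlas, 30), (17, Atlas, 31), (17, Atlas, 32), (17, Atlas, 39), (23, Orion, 32), (30, Atlas, 31), (30, Atlas, 32), (30, Atlas, 39), (31, Atlas, 32), (31, Atlas, 39), (32, Atlas, 39)}.
Projecting to pname, pid2 (7 duplicate(s) eliminated): {(Atlas, 30), (Atlas, 31), (Atlas, 32), (Atlas, 39), (Orion, 23), (Orion, 32)}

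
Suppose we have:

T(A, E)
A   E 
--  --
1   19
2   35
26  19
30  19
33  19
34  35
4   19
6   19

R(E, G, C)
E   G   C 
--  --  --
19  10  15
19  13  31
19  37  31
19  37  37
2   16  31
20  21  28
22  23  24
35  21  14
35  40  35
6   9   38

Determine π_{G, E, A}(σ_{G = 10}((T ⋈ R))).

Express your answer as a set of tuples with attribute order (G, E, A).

Natural join on E: {(1, 19, 10, 15), (1, 19, 13, 31), (1, 19, 37, 31), (1, 19, 37, 37), (2, 35, 21, 14), (2, 35, 40, 35), (26, 19, 10, 15), (26, 19, 13, 31), (26, 19, 37, 31), (26, 19, 37, 37), (30, 19, 10, 15), (30, 19, 13, 31), (30, 19, 37, 31), (30, 19, 37, 37), (33, 19, 10, 15), (33, 19, 13, 31), (33, 19, 37, 31), (33, 19, 37, 37), (34, 35, 21, 14), (34, 35, 40, 35), (4, 19, 10, 15), (4, 19, 13, 31), (4, 19, 37, 31), (4, 19, 37, 37), (6, 19, 10, 15), (6, 19, 13, 31), (6, 19, 37, 31), (6, 19, 37, 37)}
σ[G = 10]: keep tuples satisfying G = 10 → {(1, 19, 10, 15), (26, 19, 10, 15), (30, 19, 10, 15), (33, 19, 10, 15), (4, 19, 10, 15), (6, 19, 10, 15)}
π[G, E, A]: project onto (G, E, A) → {(10, 19, 1), (10, 19, 26), (10, 19, 30), (10, 19, 33), (10, 19, 4), (10, 19, 6)}

{(10, 19, 1), (10, 19, 26), (10, 19, 30), (10, 19, 33), (10, 19, 4), (10, 19, 6)}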